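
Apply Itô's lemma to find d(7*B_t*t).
d(7*B_t*t) = (7*B_t) dt + (7*t) dB_t

Itô's formula for f(t, x): d f(t, B_t) = (f_t + (1/2) f_xx) dt + f_x dB_t. Compute partials of f(t, x) = 7*t*x:
  f_t(t,x)  = 7*x
  f_x(t,x)  = 7*t
  f_xx(t,x) = 0
Assemble drift = f_t + (1/2) f_xx = 7*x and diffusion = f_x = 7*t. Substituting x = B_t:
  d(7*B_t*t) = (7*B_t) dt + (7*t) dB_t.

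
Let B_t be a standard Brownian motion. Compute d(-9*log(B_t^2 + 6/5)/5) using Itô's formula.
d(-9*log(B_t^2 + 6/5)/5) = (9*(5*B_t^2 - 6)/(5*B_t^2 + 6)^2) dt + (-18*B_t/(5*B_t^2 + 6)) dB_t

Itô's formula for f(B_t) gives d f(B_t) = f'(B_t) dB_t + (1/2) f''(B_t) dt. Compute derivatives of f(x) = -9*log(x^2 + 6/5)/5:
  f'(x)  = -18*x/(5*x^2 + 6)
  f''(x) = 18*(5*x^2 - 6)/(5*x^2 + 6)^2
Substitute x = B_t and multiply the f'' term by 1/2:
  drift     = (1/2) * (18*(5*x^2 - 6)/(5*x^2 + 6)^2) evaluated at B_t = 9*(5*B_t^2 - 6)/(5*B_t^2 + 6)^2
  diffusion = (-18*x/(5*x^2 + 6)) evaluated at B_t = -18*B_t/(5*B_t^2 + 6)
Therefore d(-9*log(B_t^2 + 6/5)/5) = (9*(5*B_t^2 - 6)/(5*B_t^2 + 6)^2) dt + (-18*B_t/(5*B_t^2 + 6)) dB_t.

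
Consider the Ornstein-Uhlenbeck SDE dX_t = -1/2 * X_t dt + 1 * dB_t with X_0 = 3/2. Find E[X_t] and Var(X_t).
E[X_t] = 3*exp(-t/2)/2; Var(X_t) = 1 - exp(-t)

The OU SDE dX = -theta X dt + sigma dB admits the integrating factor exp(theta t): d(exp(theta t) X_t) = sigma exp(theta t) dB_t. Integrating from 0 to t:
  X_t = x_0 * exp(-theta t) + sigma * int_0^t exp(-theta (t-s)) dB_s.
The Itô integral has mean 0 and (by the Itô isometry) variance sigma^2 * int_0^t exp(-2 theta (t - s)) ds = sigma^2 * (1 - exp(-2 theta t)) / (2 theta).
With theta = 1/2, sigma = 1, x_0 = 3/2:
  E[X_t] = 3/2 * exp(-1/2 t) = 3*exp(-t/2)/2
  Var(X_t) = (1)^2 * (1 - exp(-2*1/2 t)) / (2 * 1/2) = 1 - exp(-t).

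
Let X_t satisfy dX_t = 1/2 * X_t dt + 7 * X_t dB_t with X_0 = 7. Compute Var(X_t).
Var(X_t) = 49*(exp(49*t) - 1)*exp(t)

For GBM dX = mu X dt + sigma X dB with X_0 = x_0, apply Itô to Y = log X: dY = (mu - sigma^2/2) dt + sigma dB, so Y_t = log(x_0) + (mu - sigma^2/2) t + sigma B_t and hence X_t = x_0 * exp((mu - sigma^2/2) t + sigma B_t).
With mu = 1/2, sigma = 7, x_0 = 7, this gives:
  X_t = 7 * exp((-24) * t + (7) * B_t).
Since sigma*B_t ~ Normal(0, sigma^2 t), E[exp(sigma*B_t)] = exp(sigma^2 t / 2); so E[X_t] = x_0 * exp((mu - sigma^2/2) t) * exp(sigma^2 t / 2) = x_0 * exp(mu t) = 7*exp(t/2).
Var(X_t) = E[X_t^2] - (E[X_t])^2 = x_0^2 * exp(2 mu t) * (exp(sigma^2 t) - 1) = 49*(exp(49*t) - 1)*exp(t).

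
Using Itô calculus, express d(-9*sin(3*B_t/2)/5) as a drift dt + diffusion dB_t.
d(-9*sin(3*B_t/2)/5) = (81*sin(3*B_t/2)/40) dt + (-27*cos(3*B_t/2)/10) dB_t

Itô's formula for f(B_t) gives d f(B_t) = f'(B_t) dB_t + (1/2) f''(B_t) dt. Compute derivatives of f(x) = -9*sin(3*x/2)/5:
  f'(x)  = -27*cos(3*x/2)/10
  f''(x) = 81*sin(3*x/2)/20
Substitute x = B_t and multiply the f'' term by 1/2:
  drift     = (1/2) * (81*sin(3*x/2)/20) evaluated at B_t = 81*sin(3*B_t/2)/40
  diffusion = (-27*cos(3*x/2)/10) evaluated at B_t = -27*cos(3*B_t/2)/10
Therefore d(-9*sin(3*B_t/2)/5) = (81*sin(3*B_t/2)/40) dt + (-27*cos(3*B_t/2)/10) dB_t.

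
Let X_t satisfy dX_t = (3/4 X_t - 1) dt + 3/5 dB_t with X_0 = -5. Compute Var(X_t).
Var(X_t) = 6*exp(3*t/2)/25 - 6/25

The variance V(t) = Var(X_t) satisfies V'(t) = 2 a V(t) + c^2 with V(0) = 0 (drift coefficient is linear in X, diffusion is constant). With a = 3/4, c = 3/5, the solution is
  V(t) = (c^2 / (2 a)) * (exp(2 a t) - 1)
       = ((3/5)^2 / (2*(3/4))) * (exp((3/2) t) - 1)
       = 6*exp(3*t/2)/25 - 6/25.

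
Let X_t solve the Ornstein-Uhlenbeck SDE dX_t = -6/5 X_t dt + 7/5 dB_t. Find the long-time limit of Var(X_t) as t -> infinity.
lim Var(X_t) = 49/60

The OU SDE dX = -theta X dt + sigma dB admits the integrating factor exp(theta t): d(exp(theta t) X_t) = sigma exp(theta t) dB_t. Integrating from 0 to t gives X_t = x_0 * exp(-theta t) + sigma * int_0^t exp(-theta (t-s)) dB_s for any initial x_0. The Itô integral has variance (by the Itô isometry) sigma^2 * int_0^t exp(-2 theta (t - s)) ds = sigma^2 * (1 - exp(-2 theta t)) / (2 theta), independent of x_0.
With theta = 6/5, sigma = 7/5:
  Var(X_t) = (7/5)^2 * (1 - exp(-2*6/5 t)) / (2 * 6/5) = 49/60 - 49*exp(-12*t/5)/60.
As t -> infinity, exp(-2*6/5 t) -> 0, so the stationary variance is sigma^2 / (2 theta) = 49/60.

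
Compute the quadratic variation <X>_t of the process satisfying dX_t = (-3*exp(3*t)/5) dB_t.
<X>_t = 3*exp(6*t)/50 - 3/50

For an Itô process dX_t = a(t) dt + b(t) dB_t, the quadratic variation is <X>_t = int_0^t b(s)^2 ds (the drift term does not contribute). Here b(s) = -3*exp(3*s)/5, so
  b(s)^2 = 9*exp(6*s)/25.
Integrating from 0 to t:
  <X>_t = int_0^t (9*exp(6*s)/25) ds = 3*exp(6*t)/50 - 3/50.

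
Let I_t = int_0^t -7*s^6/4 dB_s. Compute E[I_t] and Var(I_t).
E[I_t] = 0; Var(I_t) = 49*t^13/208

The Itô integral of a deterministic integrand f(s) has mean 0 because each increment f(s) * (B_{s+ds} - B_s) has mean 0. By the Itô isometry:
  Var( int_0^t f(s) dB_s ) = E[ (int_0^t f(s) dB_s)^2 ] = int_0^t f(s)^2 ds.
Here f(s) = -7*s^6/4, so f(s)^2 = 49*s^12/16. Integrate:
  int_0^t (49*s^12/16) ds = 49*t^13/208.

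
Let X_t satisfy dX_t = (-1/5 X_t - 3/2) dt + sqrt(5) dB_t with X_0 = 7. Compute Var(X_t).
Var(X_t) = 25/2 - 25*exp(-2*t/5)/2

The variance V(t) = Var(X_t) satisfies V'(t) = 2 a V(t) + c^2 with V(0) = 0 (drift coefficient is linear in X, diffusion is constant). With a = -1/5, c = sqrt(5), the solution is
  V(t) = (c^2 / (2 a)) * (exp(2 a t) - 1)
       = (sqrt(5)^2 / (2*(-1/5))) * (exp((-2/5) t) - 1)
       = 25/2 - 25*exp(-2*t/5)/2.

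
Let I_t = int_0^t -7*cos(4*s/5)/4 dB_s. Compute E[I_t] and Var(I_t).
E[I_t] = 0; Var(I_t) = 49*t/32 + 245*sin(4*t/5)*cos(4*t/5)/128

The Itô integral of a deterministic integrand f(s) has mean 0 because each increment f(s) * (B_{s+ds} - B_s) has mean 0. By the Itô isometry:
  Var( int_0^t f(s) dB_s ) = E[ (int_0^t f(s) dB_s)^2 ] = int_0^t f(s)^2 ds.
Here f(s) = -7*cos(4*s/5)/4, so f(s)^2 = 49*cos(4*s/5)^2/16. Integrate:
  int_0^t (49*cos(4*s/5)^2/16) ds = 49*t/32 + 245*sin(4*t/5)*cos(4*t/5)/128.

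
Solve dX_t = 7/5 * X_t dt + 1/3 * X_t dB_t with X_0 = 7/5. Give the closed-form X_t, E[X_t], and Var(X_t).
X_t = 7/5 * exp((121/90) t + (1/3) B_t); E[X_t] = 7*exp(7*t/5)/5; Var(X_t) = 49*(exp(t/9) - 1)*exp(14*t/5)/25

For GBM dX = mu X dt + sigma X dB with X_0 = x_0, apply Itô to Y = log X: dY = (mu - sigma^2/2) dt + sigma dB, so Y_t = log(x_0) + (mu - sigma^2/2) t + sigma B_t and hence X_t = x_0 * exp((mu - sigma^2/2) t + sigma B_t).
With mu = 7/5, sigma = 1/3, x_0 = 7/5, this gives:
  X_t = 7/5 * exp((121/90) * t + (1/3) * B_t).
Since sigma*B_t ~ Normal(0, sigma^2 t), E[exp(sigma*B_t)] = exp(sigma^2 t / 2); so E[X_t] = x_0 * exp((mu - sigma^2/2) t) * exp(sigma^2 t / 2) = x_0 * exp(mu t) = 7*exp(7*t/5)/5.
Var(X_t) = E[X_t^2] - (E[X_t])^2 = x_0^2 * exp(2 mu t) * (exp(sigma^2 t) - 1) = 49*(exp(t/9) - 1)*exp(14*t/5)/25.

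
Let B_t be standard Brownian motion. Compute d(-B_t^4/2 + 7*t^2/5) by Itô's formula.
d(-B_t^4/2 + 7*t^2/5) = (-3*B_t^2 + 14*t/5) dt + (-2*B_t^3) dB_t

Itô's formula for f(t, x): d f(t, B_t) = (f_t + (1/2) f_xx) dt + f_x dB_t. Compute partials of f(t, x) = 7*t^2/5 - x^4/2:
  f_t(t,x)  = 14*t/5
  f_x(t,x)  = -2*x^3
  f_xx(t,x) = -6*x^2
Assemble drift = f_t + (1/2) f_xx = 14*t/5 - 3*x^2 and diffusion = f_x = -2*x^3. Substituting x = B_t:
  d(-B_t^4/2 + 7*t^2/5) = (-3*B_t^2 + 14*t/5) dt + (-2*B_t^3) dB_t.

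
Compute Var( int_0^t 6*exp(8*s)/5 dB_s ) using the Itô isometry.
Var = 9*exp(16*t)/100 - 9/100

The Itô integral of a deterministic integrand f(s) has mean 0 because each increment f(s) * (B_{s+ds} - B_s) has mean 0. By the Itô isometry:
  Var( int_0^t f(s) dB_s ) = E[ (int_0^t f(s) dB_s)^2 ] = int_0^t f(s)^2 ds.
Here f(s) = 6*exp(8*s)/5, so f(s)^2 = 36*exp(16*s)/25. Integrate:
  int_0^t (36*exp(16*s)/25) ds = 9*exp(16*t)/100 - 9/100.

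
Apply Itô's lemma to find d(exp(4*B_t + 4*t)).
d(exp(4*B_t + 4*t)) = (12*exp(4*B_t + 4*t)) dt + (4*exp(4*B_t + 4*t)) dB_t

Itô's formula for f(t, x): d f(t, B_t) = (f_t + (1/2) f_xx) dt + f_x dB_t. Compute partials of f(t, x) = exp(4*t + 4*x):
  f_t(t,x)  = 4*exp(4*t + 4*x)
  f_x(t,x)  = 4*exp(4*t + 4*x)
  f_xx(t,x) = 16*exp(4*t + 4*x)
Assemble drift = f_t + (1/2) f_xx = 12*exp(4*t + 4*x) and diffusion = f_x = 4*exp(4*t + 4*x). Substituting x = B_t:
  d(exp(4*B_t + 4*t)) = (12*exp(4*B_t + 4*t)) dt + (4*exp(4*B_t + 4*t)) dB_t.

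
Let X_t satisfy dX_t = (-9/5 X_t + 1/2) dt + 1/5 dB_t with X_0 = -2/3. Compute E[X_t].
E[X_t] = 5/18 - 17*exp(-9*t/5)/18

Taking expectations and using E[dB_t] = 0, the mean m(t) = E[X_t] satisfies the ODE m'(t) = a m(t) + b with m(0) = x_0. With a = -9/5, b = 1/2, x_0 = -2/3, the solution is
  m(t) = x_0 * exp(a t) + (b/a) * (exp(a t) - 1)
       = (-2/3) * exp((-9/5) t) + ((1/2)/(-9/5)) * (exp((-9/5) t) - 1)
       = 5/18 - 17*exp(-9*t/5)/18.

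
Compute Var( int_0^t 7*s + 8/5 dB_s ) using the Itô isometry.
Var = t*(1225*t^2 + 840*t + 192)/75

The Itô integral of a deterministic integrand f(s) has mean 0 because each increment f(s) * (B_{s+ds} - B_s) has mean 0. By the Itô isometry:
  Var( int_0^t f(s) dB_s ) = E[ (int_0^t f(s) dB_s)^2 ] = int_0^t f(s)^2 ds.
Here f(s) = 7*s + 8/5, so f(s)^2 = (35*s + 8)^2/25. Integrate:
  int_0^t ((35*s + 8)^2/25) ds = t*(1225*t^2 + 840*t + 192)/75.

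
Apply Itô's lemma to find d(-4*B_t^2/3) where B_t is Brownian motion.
d(-4*B_t^2/3) = (-4/3) dt + (-8*B_t/3) dB_t

Itô's formula for f(B_t) gives d f(B_t) = f'(B_t) dB_t + (1/2) f''(B_t) dt. Compute derivatives of f(x) = -4*x^2/3:
  f'(x)  = -8*x/3
  f''(x) = -8/3
Substitute x = B_t and multiply the f'' term by 1/2:
  drift     = (1/2) * (-8/3) evaluated at B_t = -4/3
  diffusion = (-8*x/3) evaluated at B_t = -8*B_t/3
Therefore d(-4*B_t^2/3) = (-4/3) dt + (-8*B_t/3) dB_t.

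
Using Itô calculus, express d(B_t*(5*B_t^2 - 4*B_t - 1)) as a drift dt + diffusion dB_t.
d(B_t*(5*B_t^2 - 4*B_t - 1)) = (15*B_t - 4) dt + (15*B_t^2 - 8*B_t - 1) dB_t

Itô's formula for f(B_t) gives d f(B_t) = f'(B_t) dB_t + (1/2) f''(B_t) dt. Compute derivatives of f(x) = x*(5*x^2 - 4*x - 1):
  f'(x)  = 15*x^2 - 8*x - 1
  f''(x) = 30*x - 8
Substitute x = B_t and multiply the f'' term by 1/2:
  drift     = (1/2) * (30*x - 8) evaluated at B_t = 15*B_t - 4
  diffusion = (15*x^2 - 8*x - 1) evaluated at B_t = 15*B_t^2 - 8*B_t - 1
Therefore d(B_t*(5*B_t^2 - 4*B_t - 1)) = (15*B_t - 4) dt + (15*B_t^2 - 8*B_t - 1) dB_t.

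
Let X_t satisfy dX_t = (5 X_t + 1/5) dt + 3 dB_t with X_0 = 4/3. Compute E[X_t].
E[X_t] = 103*exp(5*t)/75 - 1/25

Taking expectations and using E[dB_t] = 0, the mean m(t) = E[X_t] satisfies the ODE m'(t) = a m(t) + b with m(0) = x_0. With a = 5, b = 1/5, x_0 = 4/3, the solution is
  m(t) = x_0 * exp(a t) + (b/a) * (exp(a t) - 1)
       = (4/3) * exp(5 t) + ((1/5)/5) * (exp(5 t) - 1)
       = 103*exp(5*t)/75 - 1/25.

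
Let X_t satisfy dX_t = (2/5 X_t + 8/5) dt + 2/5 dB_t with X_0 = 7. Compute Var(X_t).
Var(X_t) = exp(4*t/5)/5 - 1/5

The variance V(t) = Var(X_t) satisfies V'(t) = 2 a V(t) + c^2 with V(0) = 0 (drift coefficient is linear in X, diffusion is constant). With a = 2/5, c = 2/5, the solution is
  V(t) = (c^2 / (2 a)) * (exp(2 a t) - 1)
       = ((2/5)^2 / (2*(2/5))) * (exp((4/5) t) - 1)
       = exp(4*t/5)/5 - 1/5.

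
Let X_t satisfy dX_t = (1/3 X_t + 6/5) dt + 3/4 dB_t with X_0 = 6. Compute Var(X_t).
Var(X_t) = 27*exp(2*t/3)/32 - 27/32

The variance V(t) = Var(X_t) satisfies V'(t) = 2 a V(t) + c^2 with V(0) = 0 (drift coefficient is linear in X, diffusion is constant). With a = 1/3, c = 3/4, the solution is
  V(t) = (c^2 / (2 a)) * (exp(2 a t) - 1)
       = ((3/4)^2 / (2*(1/3))) * (exp((2/3) t) - 1)
       = 27*exp(2*t/3)/32 - 27/32.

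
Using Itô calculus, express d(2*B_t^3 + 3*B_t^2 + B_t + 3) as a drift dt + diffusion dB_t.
d(2*B_t^3 + 3*B_t^2 + B_t + 3) = (6*B_t + 3) dt + (6*B_t^2 + 6*B_t + 1) dB_t

Itô's formula for f(B_t) gives d f(B_t) = f'(B_t) dB_t + (1/2) f''(B_t) dt. Compute derivatives of f(x) = 2*x^3 + 3*x^2 + x + 3:
  f'(x)  = 6*x^2 + 6*x + 1
  f''(x) = 12*x + 6
Substitute x = B_t and multiply the f'' term by 1/2:
  drift     = (1/2) * (12*x + 6) evaluated at B_t = 6*B_t + 3
  diffusion = (6*x^2 + 6*x + 1) evaluated at B_t = 6*B_t^2 + 6*B_t + 1
Therefore d(2*B_t^3 + 3*B_t^2 + B_t + 3) = (6*B_t + 3) dt + (6*B_t^2 + 6*B_t + 1) dB_t.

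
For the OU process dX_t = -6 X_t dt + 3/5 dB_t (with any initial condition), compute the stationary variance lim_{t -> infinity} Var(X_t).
lim Var(X_t) = 3/100

The OU SDE dX = -theta X dt + sigma dB admits the integrating factor exp(theta t): d(exp(theta t) X_t) = sigma exp(theta t) dB_t. Integrating from 0 to t gives X_t = x_0 * exp(-theta t) + sigma * int_0^t exp(-theta (t-s)) dB_s for any initial x_0. The Itô integral has variance (by the Itô isometry) sigma^2 * int_0^t exp(-2 theta (t - s)) ds = sigma^2 * (1 - exp(-2 theta t)) / (2 theta), independent of x_0.
With theta = 6, sigma = 3/5:
  Var(X_t) = (3/5)^2 * (1 - exp(-2*6 t)) / (2 * 6) = 3/100 - 3*exp(-12*t)/100.
As t -> infinity, exp(-2*6 t) -> 0, so the stationary variance is sigma^2 / (2 theta) = 3/100.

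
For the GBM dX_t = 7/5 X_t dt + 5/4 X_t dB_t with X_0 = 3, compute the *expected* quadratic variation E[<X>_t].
E[<X>_t] = 1125*exp(349*t/80)/349 - 1125/349

<X>_t = int_0^t ((5/4) * X_s)^2 ds. Taking expectation inside the integral: E[<X>_t] = (5/4)^2 * int_0^t E[X_s^2] ds. For GBM, E[X_s^2] = x_0^2 * exp((2 mu + sigma^2) s). Integrating:
  E[<X>_t] = (5/4)^2 * 3^2 * (exp((2*(7/5) + (5/4)^2) t) - 1) / (2*(7/5) + (5/4)^2)
           = (5/4)^2 * 3^2 * (exp((349/80) t) - 1) / (349/80) = 1125*exp(349*t/80)/349 - 1125/349.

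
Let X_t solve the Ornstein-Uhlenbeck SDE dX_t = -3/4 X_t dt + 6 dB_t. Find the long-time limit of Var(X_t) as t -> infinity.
lim Var(X_t) = 24

The OU SDE dX = -theta X dt + sigma dB admits the integrating factor exp(theta t): d(exp(theta t) X_t) = sigma exp(theta t) dB_t. Integrating from 0 to t gives X_t = x_0 * exp(-theta t) + sigma * int_0^t exp(-theta (t-s)) dB_s for any initial x_0. The Itô integral has variance (by the Itô isometry) sigma^2 * int_0^t exp(-2 theta (t - s)) ds = sigma^2 * (1 - exp(-2 theta t)) / (2 theta), independent of x_0.
With theta = 3/4, sigma = 6:
  Var(X_t) = (6)^2 * (1 - exp(-2*3/4 t)) / (2 * 3/4) = 24 - 24*exp(-3*t/2).
As t -> infinity, exp(-2*3/4 t) -> 0, so the stationary variance is sigma^2 / (2 theta) = 24.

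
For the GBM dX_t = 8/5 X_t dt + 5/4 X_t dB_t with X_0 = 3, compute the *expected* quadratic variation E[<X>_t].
E[<X>_t] = 375*exp(381*t/80)/127 - 375/127

<X>_t = int_0^t ((5/4) * X_s)^2 ds. Taking expectation inside the integral: E[<X>_t] = (5/4)^2 * int_0^t E[X_s^2] ds. For GBM, E[X_s^2] = x_0^2 * exp((2 mu + sigma^2) s). Integrating:
  E[<X>_t] = (5/4)^2 * 3^2 * (exp((2*(8/5) + (5/4)^2) t) - 1) / (2*(8/5) + (5/4)^2)
           = (5/4)^2 * 3^2 * (exp((381/80) t) - 1) / (381/80) = 375*exp(381*t/80)/127 - 375/127.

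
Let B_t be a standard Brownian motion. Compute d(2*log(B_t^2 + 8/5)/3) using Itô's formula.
d(2*log(B_t^2 + 8/5)/3) = (10*(8 - 5*B_t^2)/(3*(5*B_t^2 + 8)^2)) dt + (20*B_t/(3*(5*B_t^2 + 8))) dB_t

Itô's formula for f(B_t) gives d f(B_t) = f'(B_t) dB_t + (1/2) f''(B_t) dt. Compute derivatives of f(x) = 2*log(x^2 + 8/5)/3:
  f'(x)  = 20*x/(3*(5*x^2 + 8))
  f''(x) = 20*(8 - 5*x^2)/(3*(5*x^2 + 8)^2)
Substitute x = B_t and multiply the f'' term by 1/2:
  drift     = (1/2) * (20*(8 - 5*x^2)/(3*(5*x^2 + 8)^2)) evaluated at B_t = 10*(8 - 5*B_t^2)/(3*(5*B_t^2 + 8)^2)
  diffusion = (20*x/(3*(5*x^2 + 8))) evaluated at B_t = 20*B_t/(3*(5*B_t^2 + 8))
Therefore d(2*log(B_t^2 + 8/5)/3) = (10*(8 - 5*B_t^2)/(3*(5*B_t^2 + 8)^2)) dt + (20*B_t/(3*(5*B_t^2 + 8))) dB_t.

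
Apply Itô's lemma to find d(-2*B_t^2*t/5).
d(-2*B_t^2*t/5) = (-2*B_t^2/5 - 2*t/5) dt + (-4*B_t*t/5) dB_t

Itô's formula for f(t, x): d f(t, B_t) = (f_t + (1/2) f_xx) dt + f_x dB_t. Compute partials of f(t, x) = -2*t*x^2/5:
  f_t(t,x)  = -2*x^2/5
  f_x(t,x)  = -4*t*x/5
  f_xx(t,x) = -4*t/5
Assemble drift = f_t + (1/2) f_xx = -2*t/5 - 2*x^2/5 and diffusion = f_x = -4*t*x/5. Substituting x = B_t:
  d(-2*B_t^2*t/5) = (-2*B_t^2/5 - 2*t/5) dt + (-4*B_t*t/5) dB_t.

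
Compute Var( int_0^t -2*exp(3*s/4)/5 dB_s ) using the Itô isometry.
Var = 8*exp(3*t/2)/75 - 8/75

The Itô integral of a deterministic integrand f(s) has mean 0 because each increment f(s) * (B_{s+ds} - B_s) has mean 0. By the Itô isometry:
  Var( int_0^t f(s) dB_s ) = E[ (int_0^t f(s) dB_s)^2 ] = int_0^t f(s)^2 ds.
Here f(s) = -2*exp(3*s/4)/5, so f(s)^2 = 4*exp(3*s/2)/25. Integrate:
  int_0^t (4*exp(3*s/2)/25) ds = 8*exp(3*t/2)/75 - 8/75.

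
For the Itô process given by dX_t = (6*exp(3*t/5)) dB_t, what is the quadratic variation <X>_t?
<X>_t = 30*exp(6*t/5) - 30

For an Itô process dX_t = a(t) dt + b(t) dB_t, the quadratic variation is <X>_t = int_0^t b(s)^2 ds (the drift term does not contribute). Here b(s) = 6*exp(3*s/5), so
  b(s)^2 = 36*exp(6*s/5).
Integrating from 0 to t:
  <X>_t = int_0^t (36*exp(6*s/5)) ds = 30*exp(6*t/5) - 30.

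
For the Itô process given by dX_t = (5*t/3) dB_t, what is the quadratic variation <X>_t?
<X>_t = 25*t^3/27

For an Itô process dX_t = a(t) dt + b(t) dB_t, the quadratic variation is <X>_t = int_0^t b(s)^2 ds (the drift term does not contribute). Here b(s) = 5*s/3, so
  b(s)^2 = 25*s^2/9.
Integrating from 0 to t:
  <X>_t = int_0^t (25*s^2/9) ds = 25*t^3/27.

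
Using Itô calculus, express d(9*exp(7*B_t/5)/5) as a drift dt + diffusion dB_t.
d(9*exp(7*B_t/5)/5) = (441*exp(7*B_t/5)/250) dt + (63*exp(7*B_t/5)/25) dB_t

Itô's formula for f(B_t) gives d f(B_t) = f'(B_t) dB_t + (1/2) f''(B_t) dt. Compute derivatives of f(x) = 9*exp(7*x/5)/5:
  f'(x)  = 63*exp(7*x/5)/25
  f''(x) = 441*exp(7*x/5)/125
Substitute x = B_t and multiply the f'' term by 1/2:
  drift     = (1/2) * (441*exp(7*x/5)/125) evaluated at B_t = 441*exp(7*B_t/5)/250
  diffusion = (63*exp(7*x/5)/25) evaluated at B_t = 63*exp(7*B_t/5)/25
Therefore d(9*exp(7*B_t/5)/5) = (441*exp(7*B_t/5)/250) dt + (63*exp(7*B_t/5)/25) dB_t.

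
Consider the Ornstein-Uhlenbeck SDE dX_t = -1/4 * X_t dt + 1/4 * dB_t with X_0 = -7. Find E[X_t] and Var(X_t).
E[X_t] = -7*exp(-t/4); Var(X_t) = 1/8 - exp(-t/2)/8

The OU SDE dX = -theta X dt + sigma dB admits the integrating factor exp(theta t): d(exp(theta t) X_t) = sigma exp(theta t) dB_t. Integrating from 0 to t:
  X_t = x_0 * exp(-theta t) + sigma * int_0^t exp(-theta (t-s)) dB_s.
The Itô integral has mean 0 and (by the Itô isometry) variance sigma^2 * int_0^t exp(-2 theta (t - s)) ds = sigma^2 * (1 - exp(-2 theta t)) / (2 theta).
With theta = 1/4, sigma = 1/4, x_0 = -7:
  E[X_t] = -7 * exp(-1/4 t) = -7*exp(-t/4)
  Var(X_t) = (1/4)^2 * (1 - exp(-2*1/4 t)) / (2 * 1/4) = 1/8 - exp(-t/2)/8.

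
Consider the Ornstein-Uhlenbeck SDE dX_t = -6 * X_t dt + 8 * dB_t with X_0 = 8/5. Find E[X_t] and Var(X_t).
E[X_t] = 8*exp(-6*t)/5; Var(X_t) = 16/3 - 16*exp(-12*t)/3

The OU SDE dX = -theta X dt + sigma dB admits the integrating factor exp(theta t): d(exp(theta t) X_t) = sigma exp(theta t) dB_t. Integrating from 0 to t:
  X_t = x_0 * exp(-theta t) + sigma * int_0^t exp(-theta (t-s)) dB_s.
The Itô integral has mean 0 and (by the Itô isometry) variance sigma^2 * int_0^t exp(-2 theta (t - s)) ds = sigma^2 * (1 - exp(-2 theta t)) / (2 theta).
With theta = 6, sigma = 8, x_0 = 8/5:
  E[X_t] = 8/5 * exp(-6 t) = 8*exp(-6*t)/5
  Var(X_t) = (8)^2 * (1 - exp(-2*6 t)) / (2 * 6) = 16/3 - 16*exp(-12*t)/3.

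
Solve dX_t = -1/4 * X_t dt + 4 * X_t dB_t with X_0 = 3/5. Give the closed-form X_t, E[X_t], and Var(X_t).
X_t = 3/5 * exp((-33/4) t + (4) B_t); E[X_t] = 3*exp(-t/4)/5; Var(X_t) = (9*exp(16*t) - 9)*exp(-t/2)/25

For GBM dX = mu X dt + sigma X dB with X_0 = x_0, apply Itô to Y = log X: dY = (mu - sigma^2/2) dt + sigma dB, so Y_t = log(x_0) + (mu - sigma^2/2) t + sigma B_t and hence X_t = x_0 * exp((mu - sigma^2/2) t + sigma B_t).
With mu = -1/4, sigma = 4, x_0 = 3/5, this gives:
  X_t = 3/5 * exp((-33/4) * t + (4) * B_t).
Since sigma*B_t ~ Normal(0, sigma^2 t), E[exp(sigma*B_t)] = exp(sigma^2 t / 2); so E[X_t] = x_0 * exp((mu - sigma^2/2) t) * exp(sigma^2 t / 2) = x_0 * exp(mu t) = 3*exp(-t/4)/5.
Var(X_t) = E[X_t^2] - (E[X_t])^2 = x_0^2 * exp(2 mu t) * (exp(sigma^2 t) - 1) = (9*exp(16*t) - 9)*exp(-t/2)/25.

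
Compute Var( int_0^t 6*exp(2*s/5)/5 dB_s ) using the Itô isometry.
Var = 9*exp(4*t/5)/5 - 9/5

The Itô integral of a deterministic integrand f(s) has mean 0 because each increment f(s) * (B_{s+ds} - B_s) has mean 0. By the Itô isometry:
  Var( int_0^t f(s) dB_s ) = E[ (int_0^t f(s) dB_s)^2 ] = int_0^t f(s)^2 ds.
Here f(s) = 6*exp(2*s/5)/5, so f(s)^2 = 36*exp(4*s/5)/25. Integrate:
  int_0^t (36*exp(4*s/5)/25) ds = 9*exp(4*t/5)/5 - 9/5.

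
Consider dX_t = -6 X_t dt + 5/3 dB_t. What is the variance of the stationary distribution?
lim Var(X_t) = 25/108

The OU SDE dX = -theta X dt + sigma dB admits the integrating factor exp(theta t): d(exp(theta t) X_t) = sigma exp(theta t) dB_t. Integrating from 0 to t gives X_t = x_0 * exp(-theta t) + sigma * int_0^t exp(-theta (t-s)) dB_s for any initial x_0. The Itô integral has variance (by the Itô isometry) sigma^2 * int_0^t exp(-2 theta (t - s)) ds = sigma^2 * (1 - exp(-2 theta t)) / (2 theta), independent of x_0.
With theta = 6, sigma = 5/3:
  Var(X_t) = (5/3)^2 * (1 - exp(-2*6 t)) / (2 * 6) = 25/108 - 25*exp(-12*t)/108.
As t -> infinity, exp(-2*6 t) -> 0, so the stationary variance is sigma^2 / (2 theta) = 25/108.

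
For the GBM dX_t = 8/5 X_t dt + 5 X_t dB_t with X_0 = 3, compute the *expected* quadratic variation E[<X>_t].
E[<X>_t] = 375*exp(141*t/5)/47 - 375/47

<X>_t = int_0^t (5 * X_s)^2 ds. Taking expectation inside the integral: E[<X>_t] = 5^2 * int_0^t E[X_s^2] ds. For GBM, E[X_s^2] = x_0^2 * exp((2 mu + sigma^2) s). Integrating:
  E[<X>_t] = 5^2 * 3^2 * (exp((2*(8/5) + 5^2) t) - 1) / (2*(8/5) + 5^2)
           = 5^2 * 3^2 * (exp((141/5) t) - 1) / (141/5) = 375*exp(141*t/5)/47 - 375/47.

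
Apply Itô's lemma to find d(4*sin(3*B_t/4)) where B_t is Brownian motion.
d(4*sin(3*B_t/4)) = (-9*sin(3*B_t/4)/8) dt + (3*cos(3*B_t/4)) dB_t

Itô's formula for f(B_t) gives d f(B_t) = f'(B_t) dB_t + (1/2) f''(B_t) dt. Compute derivatives of f(x) = 4*sin(3*x/4):
  f'(x)  = 3*cos(3*x/4)
  f''(x) = -9*sin(3*x/4)/4
Substitute x = B_t and multiply the f'' term by 1/2:
  drift     = (1/2) * (-9*sin(3*x/4)/4) evaluated at B_t = -9*sin(3*B_t/4)/8
  diffusion = (3*cos(3*x/4)) evaluated at B_t = 3*cos(3*B_t/4)
Therefore d(4*sin(3*B_t/4)) = (-9*sin(3*B_t/4)/8) dt + (3*cos(3*B_t/4)) dB_t.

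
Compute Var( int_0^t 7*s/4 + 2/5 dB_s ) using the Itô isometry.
Var = t*(1225*t^2 + 840*t + 192)/1200

The Itô integral of a deterministic integrand f(s) has mean 0 because each increment f(s) * (B_{s+ds} - B_s) has mean 0. By the Itô isometry:
  Var( int_0^t f(s) dB_s ) = E[ (int_0^t f(s) dB_s)^2 ] = int_0^t f(s)^2 ds.
Here f(s) = 7*s/4 + 2/5, so f(s)^2 = (35*s + 8)^2/400. Integrate:
  int_0^t ((35*s + 8)^2/400) ds = t*(1225*t^2 + 840*t + 192)/1200.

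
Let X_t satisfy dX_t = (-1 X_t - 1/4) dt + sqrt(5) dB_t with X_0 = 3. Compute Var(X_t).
Var(X_t) = 5/2 - 5*exp(-2*t)/2

The variance V(t) = Var(X_t) satisfies V'(t) = 2 a V(t) + c^2 with V(0) = 0 (drift coefficient is linear in X, diffusion is constant). With a = -1, c = sqrt(5), the solution is
  V(t) = (c^2 / (2 a)) * (exp(2 a t) - 1)
       = (sqrt(5)^2 / (2*(-1))) * (exp((-2) t) - 1)
       = 5/2 - 5*exp(-2*t)/2.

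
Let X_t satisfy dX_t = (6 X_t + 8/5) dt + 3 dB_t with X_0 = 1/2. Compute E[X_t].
E[X_t] = 23*exp(6*t)/30 - 4/15

Taking expectations and using E[dB_t] = 0, the mean m(t) = E[X_t] satisfies the ODE m'(t) = a m(t) + b with m(0) = x_0. With a = 6, b = 8/5, x_0 = 1/2, the solution is
  m(t) = x_0 * exp(a t) + (b/a) * (exp(a t) - 1)
       = (1/2) * exp(6 t) + ((8/5)/6) * (exp(6 t) - 1)
       = 23*exp(6*t)/30 - 4/15.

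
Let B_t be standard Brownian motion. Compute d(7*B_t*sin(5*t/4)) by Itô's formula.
d(7*B_t*sin(5*t/4)) = (35*B_t*cos(5*t/4)/4) dt + (7*sin(5*t/4)) dB_t

Itô's formula for f(t, x): d f(t, B_t) = (f_t + (1/2) f_xx) dt + f_x dB_t. Compute partials of f(t, x) = 7*x*sin(5*t/4):
  f_t(t,x)  = 35*x*cos(5*t/4)/4
  f_x(t,x)  = 7*sin(5*t/4)
  f_xx(t,x) = 0
Assemble drift = f_t + (1/2) f_xx = 35*x*cos(5*t/4)/4 and diffusion = f_x = 7*sin(5*t/4). Substituting x = B_t:
  d(7*B_t*sin(5*t/4)) = (35*B_t*cos(5*t/4)/4) dt + (7*sin(5*t/4)) dB_t.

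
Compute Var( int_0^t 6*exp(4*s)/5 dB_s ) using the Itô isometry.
Var = 9*exp(8*t)/50 - 9/50

The Itô integral of a deterministic integrand f(s) has mean 0 because each increment f(s) * (B_{s+ds} - B_s) has mean 0. By the Itô isometry:
  Var( int_0^t f(s) dB_s ) = E[ (int_0^t f(s) dB_s)^2 ] = int_0^t f(s)^2 ds.
Here f(s) = 6*exp(4*s)/5, so f(s)^2 = 36*exp(8*s)/25. Integrate:
  int_0^t (36*exp(8*s)/25) ds = 9*exp(8*t)/50 - 9/50.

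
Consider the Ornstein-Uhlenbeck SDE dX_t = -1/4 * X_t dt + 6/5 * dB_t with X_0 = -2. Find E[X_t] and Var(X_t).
E[X_t] = -2*exp(-t/4); Var(X_t) = 72/25 - 72*exp(-t/2)/25

The OU SDE dX = -theta X dt + sigma dB admits the integrating factor exp(theta t): d(exp(theta t) X_t) = sigma exp(theta t) dB_t. Integrating from 0 to t:
  X_t = x_0 * exp(-theta t) + sigma * int_0^t exp(-theta (t-s)) dB_s.
The Itô integral has mean 0 and (by the Itô isometry) variance sigma^2 * int_0^t exp(-2 theta (t - s)) ds = sigma^2 * (1 - exp(-2 theta t)) / (2 theta).
With theta = 1/4, sigma = 6/5, x_0 = -2:
  E[X_t] = -2 * exp(-1/4 t) = -2*exp(-t/4)
  Var(X_t) = (6/5)^2 * (1 - exp(-2*1/4 t)) / (2 * 1/4) = 72/25 - 72*exp(-t/2)/25.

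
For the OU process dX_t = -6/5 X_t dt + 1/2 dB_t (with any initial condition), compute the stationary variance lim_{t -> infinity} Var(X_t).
lim Var(X_t) = 5/48

The OU SDE dX = -theta X dt + sigma dB admits the integrating factor exp(theta t): d(exp(theta t) X_t) = sigma exp(theta t) dB_t. Integrating from 0 to t gives X_t = x_0 * exp(-theta t) + sigma * int_0^t exp(-theta (t-s)) dB_s for any initial x_0. The Itô integral has variance (by the Itô isometry) sigma^2 * int_0^t exp(-2 theta (t - s)) ds = sigma^2 * (1 - exp(-2 theta t)) / (2 theta), independent of x_0.
With theta = 6/5, sigma = 1/2:
  Var(X_t) = (1/2)^2 * (1 - exp(-2*6/5 t)) / (2 * 6/5) = 5/48 - 5*exp(-12*t/5)/48.
As t -> infinity, exp(-2*6/5 t) -> 0, so the stationary variance is sigma^2 / (2 theta) = 5/48.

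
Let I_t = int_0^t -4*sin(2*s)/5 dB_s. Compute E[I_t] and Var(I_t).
E[I_t] = 0; Var(I_t) = 8*t/25 - 2*sin(4*t)/25

The Itô integral of a deterministic integrand f(s) has mean 0 because each increment f(s) * (B_{s+ds} - B_s) has mean 0. By the Itô isometry:
  Var( int_0^t f(s) dB_s ) = E[ (int_0^t f(s) dB_s)^2 ] = int_0^t f(s)^2 ds.
Here f(s) = -4*sin(2*s)/5, so f(s)^2 = 16*sin(2*s)^2/25. Integrate:
  int_0^t (16*sin(2*s)^2/25) ds = 8*t/25 - 2*sin(4*t)/25.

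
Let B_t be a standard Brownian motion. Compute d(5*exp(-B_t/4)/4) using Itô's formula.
d(5*exp(-B_t/4)/4) = (5*exp(-B_t/4)/128) dt + (-5*exp(-B_t/4)/16) dB_t

Itô's formula for f(B_t) gives d f(B_t) = f'(B_t) dB_t + (1/2) f''(B_t) dt. Compute derivatives of f(x) = 5*exp(-x/4)/4:
  f'(x)  = -5*exp(-x/4)/16
  f''(x) = 5*exp(-x/4)/64
Substitute x = B_t and multiply the f'' term by 1/2:
  drift     = (1/2) * (5*exp(-x/4)/64) evaluated at B_t = 5*exp(-B_t/4)/128
  diffusion = (-5*exp(-x/4)/16) evaluated at B_t = -5*exp(-B_t/4)/16
Therefore d(5*exp(-B_t/4)/4) = (5*exp(-B_t/4)/128) dt + (-5*exp(-B_t/4)/16) dB_t.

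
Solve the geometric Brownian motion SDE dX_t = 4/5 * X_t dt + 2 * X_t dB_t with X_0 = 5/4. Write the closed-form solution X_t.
X_t = 5/4 * exp((-6/5) * t + (2) * B_t)

For GBM dX = mu X dt + sigma X dB with X_0 = x_0, apply Itô to Y = log X: dY = (mu - sigma^2/2) dt + sigma dB, so Y_t = log(x_0) + (mu - sigma^2/2) t + sigma B_t and hence X_t = x_0 * exp((mu - sigma^2/2) t + sigma B_t).
With mu = 4/5, sigma = 2, x_0 = 5/4, this gives:
  X_t = 5/4 * exp((-6/5) * t + (2) * B_t).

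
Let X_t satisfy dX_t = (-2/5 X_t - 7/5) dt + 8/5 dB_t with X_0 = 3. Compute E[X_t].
E[X_t] = -7/2 + 13*exp(-2*t/5)/2

Taking expectations and using E[dB_t] = 0, the mean m(t) = E[X_t] satisfies the ODE m'(t) = a m(t) + b with m(0) = x_0. With a = -2/5, b = -7/5, x_0 = 3, the solution is
  m(t) = x_0 * exp(a t) + (b/a) * (exp(a t) - 1)
       = 3 * exp((-2/5) t) + ((-7/5)/(-2/5)) * (exp((-2/5) t) - 1)
       = -7/2 + 13*exp(-2*t/5)/2.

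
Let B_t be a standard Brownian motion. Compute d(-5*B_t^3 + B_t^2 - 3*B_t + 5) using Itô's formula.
d(-5*B_t^3 + B_t^2 - 3*B_t + 5) = (1 - 15*B_t) dt + (-15*B_t^2 + 2*B_t - 3) dB_t

Itô's formula for f(B_t) gives d f(B_t) = f'(B_t) dB_t + (1/2) f''(B_t) dt. Compute derivatives of f(x) = -5*x^3 + x^2 - 3*x + 5:
  f'(x)  = -15*x^2 + 2*x - 3
  f''(x) = 2 - 30*x
Substitute x = B_t and multiply the f'' term by 1/2:
  drift     = (1/2) * (2 - 30*x) evaluated at B_t = 1 - 15*B_t
  diffusion = (-15*x^2 + 2*x - 3) evaluated at B_t = -15*B_t^2 + 2*B_t - 3
Therefore d(-5*B_t^3 + B_t^2 - 3*B_t + 5) = (1 - 15*B_t) dt + (-15*B_t^2 + 2*B_t - 3) dB_t.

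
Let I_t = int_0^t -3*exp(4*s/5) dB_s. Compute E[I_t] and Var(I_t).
E[I_t] = 0; Var(I_t) = 45*exp(8*t/5)/8 - 45/8

The Itô integral of a deterministic integrand f(s) has mean 0 because each increment f(s) * (B_{s+ds} - B_s) has mean 0. By the Itô isometry:
  Var( int_0^t f(s) dB_s ) = E[ (int_0^t f(s) dB_s)^2 ] = int_0^t f(s)^2 ds.
Here f(s) = -3*exp(4*s/5), so f(s)^2 = 9*exp(8*s/5). Integrate:
  int_0^t (9*exp(8*s/5)) ds = 45*exp(8*t/5)/8 - 45/8.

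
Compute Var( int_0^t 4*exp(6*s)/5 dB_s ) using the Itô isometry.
Var = 4*exp(12*t)/75 - 4/75

The Itô integral of a deterministic integrand f(s) has mean 0 because each increment f(s) * (B_{s+ds} - B_s) has mean 0. By the Itô isometry:
  Var( int_0^t f(s) dB_s ) = E[ (int_0^t f(s) dB_s)^2 ] = int_0^t f(s)^2 ds.
Here f(s) = 4*exp(6*s)/5, so f(s)^2 = 16*exp(12*s)/25. Integrate:
  int_0^t (16*exp(12*s)/25) ds = 4*exp(12*t)/75 - 4/75.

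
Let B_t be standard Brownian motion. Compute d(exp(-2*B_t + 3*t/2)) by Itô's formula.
d(exp(-2*B_t + 3*t/2)) = (7*exp(-2*B_t + 3*t/2)/2) dt + (-2*exp(-2*B_t + 3*t/2)) dB_t

Itô's formula for f(t, x): d f(t, B_t) = (f_t + (1/2) f_xx) dt + f_x dB_t. Compute partials of f(t, x) = exp(3*t/2 - 2*x):
  f_t(t,x)  = 3*exp(3*t/2 - 2*x)/2
  f_x(t,x)  = -2*exp(3*t/2 - 2*x)
  f_xx(t,x) = 4*exp(3*t/2 - 2*x)
Assemble drift = f_t + (1/2) f_xx = 7*exp(3*t/2 - 2*x)/2 and diffusion = f_x = -2*exp(3*t/2 - 2*x). Substituting x = B_t:
  d(exp(-2*B_t + 3*t/2)) = (7*exp(-2*B_t + 3*t/2)/2) dt + (-2*exp(-2*B_t + 3*t/2)) dB_t.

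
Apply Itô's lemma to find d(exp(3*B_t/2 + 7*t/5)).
d(exp(3*B_t/2 + 7*t/5)) = (101*exp(3*B_t/2 + 7*t/5)/40) dt + (3*exp(3*B_t/2 + 7*t/5)/2) dB_t

Itô's formula for f(t, x): d f(t, B_t) = (f_t + (1/2) f_xx) dt + f_x dB_t. Compute partials of f(t, x) = exp(7*t/5 + 3*x/2):
  f_t(t,x)  = 7*exp(7*t/5 + 3*x/2)/5
  f_x(t,x)  = 3*exp(7*t/5 + 3*x/2)/2
  f_xx(t,x) = 9*exp(7*t/5 + 3*x/2)/4
Assemble drift = f_t + (1/2) f_xx = 101*exp(7*t/5 + 3*x/2)/40 and diffusion = f_x = 3*exp(7*t/5 + 3*x/2)/2. Substituting x = B_t:
  d(exp(3*B_t/2 + 7*t/5)) = (101*exp(3*B_t/2 + 7*t/5)/40) dt + (3*exp(3*B_t/2 + 7*t/5)/2) dB_t.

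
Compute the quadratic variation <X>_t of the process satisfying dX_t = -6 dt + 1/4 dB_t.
<X>_t = t/16

For an Itô process dX_t = a(t) dt + b(t) dB_t, the quadratic variation is <X>_t = int_0^t b(s)^2 ds (the drift term does not contribute). Here b(s) = 1/4, so
  b(s)^2 = 1/16.
Integrating from 0 to t:
  <X>_t = int_0^t (1/16) ds = t/16.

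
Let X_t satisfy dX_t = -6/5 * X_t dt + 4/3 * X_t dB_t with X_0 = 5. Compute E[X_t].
E[X_t] = 5*exp(-6*t/5)

For GBM dX = mu X dt + sigma X dB with X_0 = x_0, apply Itô to Y = log X: dY = (mu - sigma^2/2) dt + sigma dB, so Y_t = log(x_0) + (mu - sigma^2/2) t + sigma B_t and hence X_t = x_0 * exp((mu - sigma^2/2) t + sigma B_t).
With mu = -6/5, sigma = 4/3, x_0 = 5, this gives:
  X_t = 5 * exp((-94/45) * t + (4/3) * B_t).
Since sigma*B_t ~ Normal(0, sigma^2 t), E[exp(sigma*B_t)] = exp(sigma^2 t / 2); so E[X_t] = x_0 * exp((mu - sigma^2/2) t) * exp(sigma^2 t / 2) = x_0 * exp(mu t) = 5*exp(-6*t/5).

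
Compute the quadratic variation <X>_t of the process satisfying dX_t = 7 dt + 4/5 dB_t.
<X>_t = 16*t/25

For an Itô process dX_t = a(t) dt + b(t) dB_t, the quadratic variation is <X>_t = int_0^t b(s)^2 ds (the drift term does not contribute). Here b(s) = 4/5, so
  b(s)^2 = 16/25.
Integrating from 0 to t:
  <X>_t = int_0^t (16/25) ds = 16*t/25.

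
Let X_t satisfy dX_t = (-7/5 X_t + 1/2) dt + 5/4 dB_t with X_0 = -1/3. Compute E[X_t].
E[X_t] = 5/14 - 29*exp(-7*t/5)/42

Taking expectations and using E[dB_t] = 0, the mean m(t) = E[X_t] satisfies the ODE m'(t) = a m(t) + b with m(0) = x_0. With a = -7/5, b = 1/2, x_0 = -1/3, the solution is
  m(t) = x_0 * exp(a t) + (b/a) * (exp(a t) - 1)
       = (-1/3) * exp((-7/5) t) + ((1/2)/(-7/5)) * (exp((-7/5) t) - 1)
       = 5/14 - 29*exp(-7*t/5)/42.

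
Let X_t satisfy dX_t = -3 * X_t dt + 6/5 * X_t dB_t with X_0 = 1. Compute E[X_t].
E[X_t] = exp(-3*t)

For GBM dX = mu X dt + sigma X dB with X_0 = x_0, apply Itô to Y = log X: dY = (mu - sigma^2/2) dt + sigma dB, so Y_t = log(x_0) + (mu - sigma^2/2) t + sigma B_t and hence X_t = x_0 * exp((mu - sigma^2/2) t + sigma B_t).
With mu = -3, sigma = 6/5, x_0 = 1, this gives:
  X_t = 1 * exp((-93/25) * t + (6/5) * B_t).
Since sigma*B_t ~ Normal(0, sigma^2 t), E[exp(sigma*B_t)] = exp(sigma^2 t / 2); so E[X_t] = x_0 * exp((mu - sigma^2/2) t) * exp(sigma^2 t / 2) = x_0 * exp(mu t) = exp(-3*t).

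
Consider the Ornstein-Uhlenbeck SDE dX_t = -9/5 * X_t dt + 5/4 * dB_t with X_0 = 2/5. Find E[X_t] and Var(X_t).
E[X_t] = 2*exp(-9*t/5)/5; Var(X_t) = 125/288 - 125*exp(-18*t/5)/288

The OU SDE dX = -theta X dt + sigma dB admits the integrating factor exp(theta t): d(exp(theta t) X_t) = sigma exp(theta t) dB_t. Integrating from 0 to t:
  X_t = x_0 * exp(-theta t) + sigma * int_0^t exp(-theta (t-s)) dB_s.
The Itô integral has mean 0 and (by the Itô isometry) variance sigma^2 * int_0^t exp(-2 theta (t - s)) ds = sigma^2 * (1 - exp(-2 theta t)) / (2 theta).
With theta = 9/5, sigma = 5/4, x_0 = 2/5:
  E[X_t] = 2/5 * exp(-9/5 t) = 2*exp(-9*t/5)/5
  Var(X_t) = (5/4)^2 * (1 - exp(-2*9/5 t)) / (2 * 9/5) = 125/288 - 125*exp(-18*t/5)/288.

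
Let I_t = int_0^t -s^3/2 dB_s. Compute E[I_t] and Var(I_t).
E[I_t] = 0; Var(I_t) = t^7/28

The Itô integral of a deterministic integrand f(s) has mean 0 because each increment f(s) * (B_{s+ds} - B_s) has mean 0. By the Itô isometry:
  Var( int_0^t f(s) dB_s ) = E[ (int_0^t f(s) dB_s)^2 ] = int_0^t f(s)^2 ds.
Here f(s) = -s^3/2, so f(s)^2 = s^6/4. Integrate:
  int_0^t (s^6/4) ds = t^7/28.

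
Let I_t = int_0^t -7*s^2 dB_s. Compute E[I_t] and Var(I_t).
E[I_t] = 0; Var(I_t) = 49*t^5/5

The Itô integral of a deterministic integrand f(s) has mean 0 because each increment f(s) * (B_{s+ds} - B_s) has mean 0. By the Itô isometry:
  Var( int_0^t f(s) dB_s ) = E[ (int_0^t f(s) dB_s)^2 ] = int_0^t f(s)^2 ds.
Here f(s) = -7*s^2, so f(s)^2 = 49*s^4. Integrate:
  int_0^t (49*s^4) ds = 49*t^5/5.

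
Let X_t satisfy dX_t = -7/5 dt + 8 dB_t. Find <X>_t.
<X>_t = 64*t

For an Itô process dX_t = a(t) dt + b(t) dB_t, the quadratic variation is <X>_t = int_0^t b(s)^2 ds (the drift term does not contribute). Here b(s) = 8, so
  b(s)^2 = 64.
Integrating from 0 to t:
  <X>_t = int_0^t (64) ds = 64*t.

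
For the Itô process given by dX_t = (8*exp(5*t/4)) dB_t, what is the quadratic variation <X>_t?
<X>_t = 128*exp(5*t/2)/5 - 128/5

For an Itô process dX_t = a(t) dt + b(t) dB_t, the quadratic variation is <X>_t = int_0^t b(s)^2 ds (the drift term does not contribute). Here b(s) = 8*exp(5*s/4), so
  b(s)^2 = 64*exp(5*s/2).
Integrating from 0 to t:
  <X>_t = int_0^t (64*exp(5*s/2)) ds = 128*exp(5*t/2)/5 - 128/5.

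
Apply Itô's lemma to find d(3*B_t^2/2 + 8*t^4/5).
d(3*B_t^2/2 + 8*t^4/5) = (32*t^3/5 + 3/2) dt + (3*B_t) dB_t

Itô's formula for f(t, x): d f(t, B_t) = (f_t + (1/2) f_xx) dt + f_x dB_t. Compute partials of f(t, x) = 8*t^4/5 + 3*x^2/2:
  f_t(t,x)  = 32*t^3/5
  f_x(t,x)  = 3*x
  f_xx(t,x) = 3
Assemble drift = f_t + (1/2) f_xx = 32*t^3/5 + 3/2 and diffusion = f_x = 3*x. Substituting x = B_t:
  d(3*B_t^2/2 + 8*t^4/5) = (32*t^3/5 + 3/2) dt + (3*B_t) dB_t.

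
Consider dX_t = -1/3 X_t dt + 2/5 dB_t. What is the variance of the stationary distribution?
lim Var(X_t) = 6/25

The OU SDE dX = -theta X dt + sigma dB admits the integrating factor exp(theta t): d(exp(theta t) X_t) = sigma exp(theta t) dB_t. Integrating from 0 to t gives X_t = x_0 * exp(-theta t) + sigma * int_0^t exp(-theta (t-s)) dB_s for any initial x_0. The Itô integral has variance (by the Itô isometry) sigma^2 * int_0^t exp(-2 theta (t - s)) ds = sigma^2 * (1 - exp(-2 theta t)) / (2 theta), independent of x_0.
With theta = 1/3, sigma = 2/5:
  Var(X_t) = (2/5)^2 * (1 - exp(-2*1/3 t)) / (2 * 1/3) = 6/25 - 6*exp(-2*t/3)/25.
As t -> infinity, exp(-2*1/3 t) -> 0, so the stationary variance is sigma^2 / (2 theta) = 6/25.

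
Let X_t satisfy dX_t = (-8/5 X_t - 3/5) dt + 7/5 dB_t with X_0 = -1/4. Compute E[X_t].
E[X_t] = -3/8 + exp(-8*t/5)/8

Taking expectations and using E[dB_t] = 0, the mean m(t) = E[X_t] satisfies the ODE m'(t) = a m(t) + b with m(0) = x_0. With a = -8/5, b = -3/5, x_0 = -1/4, the solution is
  m(t) = x_0 * exp(a t) + (b/a) * (exp(a t) - 1)
       = (-1/4) * exp((-8/5) t) + ((-3/5)/(-8/5)) * (exp((-8/5) t) - 1)
       = -3/8 + exp(-8*t/5)/8.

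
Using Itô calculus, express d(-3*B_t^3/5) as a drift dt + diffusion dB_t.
d(-3*B_t^3/5) = (-9*B_t/5) dt + (-9*B_t^2/5) dB_t

Itô's formula for f(B_t) gives d f(B_t) = f'(B_t) dB_t + (1/2) f''(B_t) dt. Compute derivatives of f(x) = -3*x^3/5:
  f'(x)  = -9*x^2/5
  f''(x) = -18*x/5
Substitute x = B_t and multiply the f'' term by 1/2:
  drift     = (1/2) * (-18*x/5) evaluated at B_t = -9*B_t/5
  diffusion = (-9*x^2/5) evaluated at B_t = -9*B_t^2/5
Therefore d(-3*B_t^3/5) = (-9*B_t/5) dt + (-9*B_t^2/5) dB_t.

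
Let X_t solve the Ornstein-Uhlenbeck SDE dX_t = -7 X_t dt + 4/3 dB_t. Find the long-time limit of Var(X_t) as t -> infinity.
lim Var(X_t) = 8/63

The OU SDE dX = -theta X dt + sigma dB admits the integrating factor exp(theta t): d(exp(theta t) X_t) = sigma exp(theta t) dB_t. Integrating from 0 to t gives X_t = x_0 * exp(-theta t) + sigma * int_0^t exp(-theta (t-s)) dB_s for any initial x_0. The Itô integral has variance (by the Itô isometry) sigma^2 * int_0^t exp(-2 theta (t - s)) ds = sigma^2 * (1 - exp(-2 theta t)) / (2 theta), independent of x_0.
With theta = 7, sigma = 4/3:
  Var(X_t) = (4/3)^2 * (1 - exp(-2*7 t)) / (2 * 7) = 8/63 - 8*exp(-14*t)/63.
As t -> infinity, exp(-2*7 t) -> 0, so the stationary variance is sigma^2 / (2 theta) = 8/63.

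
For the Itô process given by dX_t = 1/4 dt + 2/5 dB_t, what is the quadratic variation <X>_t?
<X>_t = 4*t/25

For an Itô process dX_t = a(t) dt + b(t) dB_t, the quadratic variation is <X>_t = int_0^t b(s)^2 ds (the drift term does not contribute). Here b(s) = 2/5, so
  b(s)^2 = 4/25.
Integrating from 0 to t:
  <X>_t = int_0^t (4/25) ds = 4*t/25.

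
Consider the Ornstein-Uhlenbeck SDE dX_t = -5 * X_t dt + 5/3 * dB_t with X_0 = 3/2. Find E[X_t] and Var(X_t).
E[X_t] = 3*exp(-5*t)/2; Var(X_t) = 5/18 - 5*exp(-10*t)/18

The OU SDE dX = -theta X dt + sigma dB admits the integrating factor exp(theta t): d(exp(theta t) X_t) = sigma exp(theta t) dB_t. Integrating from 0 to t:
  X_t = x_0 * exp(-theta t) + sigma * int_0^t exp(-theta (t-s)) dB_s.
The Itô integral has mean 0 and (by the Itô isometry) variance sigma^2 * int_0^t exp(-2 theta (t - s)) ds = sigma^2 * (1 - exp(-2 theta t)) / (2 theta).
With theta = 5, sigma = 5/3, x_0 = 3/2:
  E[X_t] = 3/2 * exp(-5 t) = 3*exp(-5*t)/2
  Var(X_t) = (5/3)^2 * (1 - exp(-2*5 t)) / (2 * 5) = 5/18 - 5*exp(-10*t)/18.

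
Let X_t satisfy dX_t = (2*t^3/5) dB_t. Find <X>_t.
<X>_t = 4*t^7/175

For an Itô process dX_t = a(t) dt + b(t) dB_t, the quadratic variation is <X>_t = int_0^t b(s)^2 ds (the drift term does not contribute). Here b(s) = 2*s^3/5, so
  b(s)^2 = 4*s^6/25.
Integrating from 0 to t:
  <X>_t = int_0^t (4*s^6/25) ds = 4*t^7/175.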